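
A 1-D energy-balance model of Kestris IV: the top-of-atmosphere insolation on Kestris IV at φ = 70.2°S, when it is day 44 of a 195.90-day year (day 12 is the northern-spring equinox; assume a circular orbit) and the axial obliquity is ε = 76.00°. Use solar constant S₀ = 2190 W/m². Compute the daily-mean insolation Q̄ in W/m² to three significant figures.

Q̄ ≈ 0.00 W/m²

Solar longitude: λ_s = 360° × (44 − 12)/195.90 = 58.806°.
sin δ = sin 76.00° × sin 58.806° = 0.83000, so δ = +56.099°.
cos H₀ = −tan(-70.2°) tan(+56.099°) = 4.1334 ≥ 1 ⇒ polar night, H₀ = 0 and Q̄ = 0.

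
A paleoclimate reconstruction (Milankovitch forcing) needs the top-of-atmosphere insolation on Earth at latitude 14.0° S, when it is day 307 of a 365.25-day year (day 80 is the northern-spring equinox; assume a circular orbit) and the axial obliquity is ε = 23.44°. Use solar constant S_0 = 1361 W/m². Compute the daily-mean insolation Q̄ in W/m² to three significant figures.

Q̄ ≈ 450 W/m²

Solar longitude: L_s = 360° × (307 − 80)/365.25 = 223.737°.
sin δ = sin 23.44° × sin 223.737° = -0.27501, so δ = -15.963°.
cos h₀ = −tan(-14.0°) tan(-15.963°) = -0.0713, h₀ = 1.6422 rad.
Bracket: h₀ sin ϕ sin δ + cos ϕ cos δ sin h₀ = 1.6422×-0.24192×-0.27501 + 0.97030×0.96144×0.99745 = 0.109256 + 0.930506 = 1.039762.
Q̄ = (S_0/π) × [bracket] = (1361/π) × 1.039762 = 450.4 W/m².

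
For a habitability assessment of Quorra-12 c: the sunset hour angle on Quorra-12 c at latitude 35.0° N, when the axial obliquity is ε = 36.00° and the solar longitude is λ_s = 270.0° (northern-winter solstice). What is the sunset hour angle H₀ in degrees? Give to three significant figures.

H₀ = 59.4°

Solar declination: sin δ = sin ε · sin λ_s = sin 36.00° × sin 270.0° = -0.58779, so δ = -36.000°.
cos H₀ = −tan φ · tan δ = −tan(+35.0°) × tan(-36.000°) = 0.5087, so H₀ = 1.0371 rad = 59.42°.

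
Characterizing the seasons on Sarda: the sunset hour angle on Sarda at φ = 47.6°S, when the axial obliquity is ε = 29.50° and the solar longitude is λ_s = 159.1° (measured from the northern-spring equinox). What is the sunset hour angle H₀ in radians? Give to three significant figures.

Solar declination: sin δ = sin ε · sin λ_s = sin 29.50° × sin 159.1° = 0.17567, so δ = +10.117°.
cos H₀ = −tan φ · tan δ = −tan(-47.6°) × tan(+10.117°) = 0.1954, so H₀ = 1.3741 rad = 78.73°.

H₀ = 1.37 rad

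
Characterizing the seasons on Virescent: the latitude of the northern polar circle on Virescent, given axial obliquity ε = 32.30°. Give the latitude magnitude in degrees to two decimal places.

The polar circle is the lowest latitude that experiences at least one full rotation of continuous daylight at the northern-summer solstice; it lies at |φ| = 90° − ε = 90° − 32.30° = 57.70°.

57.70°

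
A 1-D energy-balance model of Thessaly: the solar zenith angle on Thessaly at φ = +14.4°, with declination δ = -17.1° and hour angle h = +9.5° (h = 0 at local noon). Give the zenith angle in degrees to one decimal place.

θ_z = 32.9°

cos θ_z = sin φ sin δ + cos φ cos δ cos h = -0.073125 + 0.913069 = 0.839944.
θ_z = arccos(0.839944) = 32.9°.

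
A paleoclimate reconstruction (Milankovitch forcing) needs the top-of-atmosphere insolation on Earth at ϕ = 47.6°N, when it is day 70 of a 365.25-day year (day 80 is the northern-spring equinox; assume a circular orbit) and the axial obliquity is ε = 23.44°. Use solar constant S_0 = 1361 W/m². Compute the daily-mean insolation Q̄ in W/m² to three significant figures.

Q̄ ≈ 258 W/m²

Solar longitude: L_s = 360° × (70 − 80)/365.25 = -9.856°, i.e. -9.856° + 360° = 350.144°.
sin δ = sin 23.44° × sin 350.144° = -0.06809, so δ = -3.904°.
cos h₀ = −tan(+47.6°) tan(-3.904°) = 0.0747, h₀ = 1.4960 rad.
Bracket: h₀ sin ϕ sin δ + cos ϕ cos δ sin h₀ = 1.4960×0.73846×-0.06809 + 0.67430×0.99768×0.99720 = -0.075221 + 0.670852 = 0.595631.
Q̄ = (S_0/π) × [bracket] = (1361/π) × 0.595631 = 258.0 W/m².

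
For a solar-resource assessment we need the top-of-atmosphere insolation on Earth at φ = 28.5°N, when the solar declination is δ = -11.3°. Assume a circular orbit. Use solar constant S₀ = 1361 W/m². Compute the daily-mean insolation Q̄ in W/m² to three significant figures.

cos H₀ = −tan(+28.5°) tan(-11.300°) = 0.1085, H₀ = 1.4621 rad.
Bracket: H₀ sin φ sin δ + cos φ cos δ sin H₀ = 1.4621×0.47716×-0.19595 + 0.87882×0.98061×0.99410 = -0.136706 + 0.856695 = 0.719989.
Q̄ = (S₀/π) × [bracket] = (1361/π) × 0.719989 = 311.9 W/m².

Q̄ ≈ 312 W/m²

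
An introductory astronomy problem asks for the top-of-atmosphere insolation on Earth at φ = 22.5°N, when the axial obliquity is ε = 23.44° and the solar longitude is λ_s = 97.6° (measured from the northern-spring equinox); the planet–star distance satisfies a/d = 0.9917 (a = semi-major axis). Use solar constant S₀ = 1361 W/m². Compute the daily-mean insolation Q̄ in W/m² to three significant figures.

Solar declination: sin δ = sin ε · sin λ_s = sin 23.44° × sin 97.6° = 0.39429, so δ = +23.222°.
cos H₀ = −tan(+22.5°) tan(+23.222°) = -0.1777, H₀ = 1.7495 rad.
Bracket: H₀ sin φ sin δ + cos φ cos δ sin H₀ = 1.7495×0.38268×0.39429 + 0.92388×0.91898×0.98408 = 0.263977 + 0.835511 = 1.099488.
Inverse-square distance factor (a/d)² = 0.9917² = 0.983469.
Q̄ = (S₀/π) × 0.983469 × [bracket] = (1361/π) × 0.983469 × 1.099488 = 468.4 W/m².

Q̄ ≈ 468 W/m²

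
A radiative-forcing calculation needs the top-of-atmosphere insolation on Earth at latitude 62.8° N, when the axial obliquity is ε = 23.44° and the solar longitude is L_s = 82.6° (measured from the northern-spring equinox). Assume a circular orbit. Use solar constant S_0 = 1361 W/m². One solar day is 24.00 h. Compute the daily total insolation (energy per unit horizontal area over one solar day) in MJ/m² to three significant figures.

Solar declination: sin δ = sin ε · sin L_s = sin 23.44° × sin 82.6° = 0.39448, so δ = +23.233°.
cos h₀ = −tan(+62.8°) tan(+23.233°) = -0.8353, h₀ = 2.5595 rad.
Bracket: h₀ sin ϕ sin δ + cos ϕ cos δ sin h₀ = 2.5595×0.88942×0.39448 + 0.45710×0.91891×0.54979 = 0.898022 + 0.230930 = 1.128952.
Q̄ = (S_0/π) × [bracket] = (1361/π) × 1.128952 = 489.08 W/m².
Daily total = Q̄ × 24.00 h × 3600 s/h = 489.08 × 24.00 × 3600 / 10⁶ = 42.26 MJ/m².

42.3 MJ/m²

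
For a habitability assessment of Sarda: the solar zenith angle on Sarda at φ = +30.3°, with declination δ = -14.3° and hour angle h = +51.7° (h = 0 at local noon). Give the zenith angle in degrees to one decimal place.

θ_z = 66.8°

cos θ_z = sin φ sin δ + cos φ cos δ cos h = -0.124618 + 0.518534 = 0.393916.
θ_z = arccos(0.393916) = 66.8°.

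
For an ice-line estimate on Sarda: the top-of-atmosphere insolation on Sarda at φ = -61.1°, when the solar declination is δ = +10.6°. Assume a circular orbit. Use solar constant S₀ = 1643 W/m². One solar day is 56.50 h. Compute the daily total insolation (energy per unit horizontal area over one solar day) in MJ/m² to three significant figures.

26.6 MJ/m²

cos H₀ = −tan(-61.1°) tan(+10.600°) = 0.3390, H₀ = 1.2249 rad.
Bracket: H₀ sin φ sin δ + cos φ cos δ sin H₀ = 1.2249×-0.87546×0.18395 + 0.48328×0.98294×0.94078 = -0.197259 + 0.446904 = 0.249645.
Q̄ = (S₀/π) × [bracket] = (1643/π) × 0.249645 = 130.56 W/m².
Daily total = Q̄ × 56.50 h × 3600 s/h = 130.56 × 56.50 × 3600 / 10⁶ = 26.56 MJ/m².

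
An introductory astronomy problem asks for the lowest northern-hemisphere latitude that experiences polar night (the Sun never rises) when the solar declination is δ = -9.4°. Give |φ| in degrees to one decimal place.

Polar night requires cos H₀ = −tan φ tan δ ≥ 1, i.e. tan φ tan δ ≤ −1.
The boundary is |tan φ| · |tan δ| = 1, so |φ| = 90° − |δ| = 90° − 9.4° = 80.6° in the northern hemisphere.

|φ| = 80.6°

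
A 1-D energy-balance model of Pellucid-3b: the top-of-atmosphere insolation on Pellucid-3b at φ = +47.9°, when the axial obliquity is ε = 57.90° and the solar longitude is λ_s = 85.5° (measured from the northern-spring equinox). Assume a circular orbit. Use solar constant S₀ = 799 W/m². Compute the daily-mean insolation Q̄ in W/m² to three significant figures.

Solar declination: sin δ = sin ε · sin λ_s = sin 57.90° × sin 85.5° = 0.84451, so δ = +57.620°.
cos H₀ = −tan(+47.9°) tan(+57.620°) = -1.7452 ≤ −1 ⇒ polar day, H₀ = π.
Bracket: H₀ sin φ sin δ + cos φ cos δ sin H₀ = 3.1416×0.74198×0.84451 + 0.67043×0.53554×0.00000 = 1.968556 + 0.000000 = 1.968556.
Q̄ = (S₀/π) × [bracket] = (799/π) × 1.968556 = 500.7 W/m².

Q̄ ≈ 501 W/m²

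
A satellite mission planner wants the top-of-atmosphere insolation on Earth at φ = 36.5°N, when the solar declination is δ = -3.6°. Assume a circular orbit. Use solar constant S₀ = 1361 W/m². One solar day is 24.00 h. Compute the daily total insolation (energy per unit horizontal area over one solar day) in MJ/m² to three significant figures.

27.9 MJ/m²

cos H₀ = −tan(+36.5°) tan(-3.600°) = 0.0466, H₀ = 1.5242 rad.
Bracket: H₀ sin φ sin δ + cos φ cos δ sin H₀ = 1.5242×0.59482×-0.06279 + 0.80386×0.99803×0.99892 = -0.056927 + 0.801410 = 0.744483.
Q̄ = (S₀/π) × [bracket] = (1361/π) × 0.744483 = 322.52 W/m².
Daily total = Q̄ × 24.00 h × 3600 s/h = 322.52 × 24.00 × 3600 / 10⁶ = 27.87 MJ/m².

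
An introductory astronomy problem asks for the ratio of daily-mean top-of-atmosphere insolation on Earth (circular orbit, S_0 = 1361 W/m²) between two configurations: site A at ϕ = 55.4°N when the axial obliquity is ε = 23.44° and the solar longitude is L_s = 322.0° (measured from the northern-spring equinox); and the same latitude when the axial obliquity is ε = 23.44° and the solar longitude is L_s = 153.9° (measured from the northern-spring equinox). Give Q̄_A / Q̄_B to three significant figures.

— Configuration A (ϕ=+55.4°):
Solar declination: sin δ = sin ε · sin L_s = sin 23.44° × sin 322.0° = -0.24490, so δ = -14.176°.
cos h₀ = −tan(+55.4°) tan(-14.176°) = 0.3662, h₀ = 1.1959 rad.
Bracket: h₀ sin ϕ sin δ + cos ϕ cos δ sin h₀ = 1.1959×0.82314×-0.24490 + 0.56784×0.96955×0.93055 = -0.241078 + 0.512314 = 0.271236.
Q̄ = (S_0/π) × [bracket] = (1361/π) × 0.271236 = 117.50 W/m².
— Configuration B (ϕ=+55.4°):
Solar declination: sin δ = sin ε · sin L_s = sin 23.44° × sin 153.9° = 0.17500, so δ = +10.079°.
cos h₀ = −tan(+55.4°) tan(+10.079°) = -0.2577, h₀ = 1.8314 rad.
Bracket: h₀ sin ϕ sin δ + cos ϕ cos δ sin h₀ = 1.8314×0.82314×0.17500 + 0.56784×0.98457×0.96624 = 0.263812 + 0.540204 = 0.804016.
Q̄ = (S_0/π) × [bracket] = (1361/π) × 0.804016 = 348.32 W/m².
Ratio Q̄_A / Q̄_B = 117.50 / 348.32 = 0.3373.

Q̄_A / Q̄_B ≈ 0.337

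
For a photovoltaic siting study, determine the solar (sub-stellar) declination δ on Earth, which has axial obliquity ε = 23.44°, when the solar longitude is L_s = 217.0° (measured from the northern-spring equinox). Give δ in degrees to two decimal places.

δ = -13.85°

sin δ = sin ε · sin L_s = sin 23.44° × sin 217.0° = -0.239395.
δ = arcsin(-0.239395) = -13.85°.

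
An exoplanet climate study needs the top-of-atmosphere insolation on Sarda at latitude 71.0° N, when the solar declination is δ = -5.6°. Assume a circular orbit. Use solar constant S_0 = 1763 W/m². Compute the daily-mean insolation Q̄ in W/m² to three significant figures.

cos h₀ = −tan(+71.0°) tan(-5.600°) = 0.2848, h₀ = 1.2820 rad.
Bracket: h₀ sin ϕ sin δ + cos ϕ cos δ sin h₀ = 1.2820×0.94552×-0.09758 + 0.32557×0.99523×0.95860 = -0.118282 + 0.310603 = 0.192321.
Q̄ = (S_0/π) × [bracket] = (1763/π) × 0.192321 = 107.9 W/m².

Q̄ ≈ 108 W/m²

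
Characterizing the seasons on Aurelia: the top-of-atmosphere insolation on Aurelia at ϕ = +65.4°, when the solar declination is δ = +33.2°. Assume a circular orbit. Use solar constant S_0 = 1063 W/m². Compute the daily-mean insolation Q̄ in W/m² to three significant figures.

cos h₀ = −tan(+65.4°) tan(+33.200°) = -1.4293 ≤ −1 ⇒ polar day, h₀ = π.
Bracket: h₀ sin ϕ sin δ + cos ϕ cos δ sin h₀ = 3.1416×0.90924×0.54756 + 0.41628×0.83676×0.00000 = 1.564088 + 0.000000 = 1.564088.
Q̄ = (S_0/π) × [bracket] = (1063/π) × 1.564088 = 529.2 W/m².

Q̄ ≈ 529 W/m²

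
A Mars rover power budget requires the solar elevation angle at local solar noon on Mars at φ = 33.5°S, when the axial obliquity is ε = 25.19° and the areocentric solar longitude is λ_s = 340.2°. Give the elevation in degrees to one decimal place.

64.8°

sin δ = sin 25.19° × sin 340.2° = -0.14417, so δ = -8.289°.
At local noon the hour angle is zero, so the zenith angle equals |φ − δ| = |-33.5° − (-8.289°)| = 25.211°.
Elevation = 90° − 25.211° = 64.8°.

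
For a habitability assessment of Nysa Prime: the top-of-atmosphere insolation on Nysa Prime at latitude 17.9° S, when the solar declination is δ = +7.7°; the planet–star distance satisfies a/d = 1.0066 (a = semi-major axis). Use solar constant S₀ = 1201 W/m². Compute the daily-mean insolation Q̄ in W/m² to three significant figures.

cos H₀ = −tan(-17.9°) tan(+7.700°) = 0.0437, H₀ = 1.5271 rad.
Bracket: H₀ sin φ sin δ + cos φ cos δ sin H₀ = 1.5271×-0.30736×0.13399 + 0.95159×0.99098×0.99905 = -0.062891 + 0.942111 = 0.879220.
Inverse-square distance factor (a/d)² = 1.0066² = 1.013244.
Q̄ = (S₀/π) × 1.013244 × [bracket] = (1201/π) × 1.013244 × 0.879220 = 340.6 W/m².

Q̄ ≈ 341 W/m²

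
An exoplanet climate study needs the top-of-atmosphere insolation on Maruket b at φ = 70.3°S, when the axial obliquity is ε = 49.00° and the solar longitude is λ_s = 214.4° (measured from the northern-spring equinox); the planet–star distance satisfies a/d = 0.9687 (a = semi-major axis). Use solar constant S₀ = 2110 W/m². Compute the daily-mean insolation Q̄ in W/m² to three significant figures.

Q̄ ≈ 795 W/m²

Solar declination: sin δ = sin ε · sin λ_s = sin 49.00° × sin 214.4° = -0.42639, so δ = -25.238°.
cos H₀ = −tan(-70.3°) tan(-25.238°) = -1.3165 ≤ −1 ⇒ polar day, H₀ = π.
Bracket: H₀ sin φ sin δ + cos φ cos δ sin H₀ = 3.1416×-0.94147×-0.42639 + 0.33710×0.90454×0.00000 = 1.261143 + 0.000000 = 1.261143.
Inverse-square distance factor (a/d)² = 0.9687² = 0.938380.
Q̄ = (S₀/π) × 0.938380 × [bracket] = (2110/π) × 0.938380 × 1.261143 = 794.8 W/m².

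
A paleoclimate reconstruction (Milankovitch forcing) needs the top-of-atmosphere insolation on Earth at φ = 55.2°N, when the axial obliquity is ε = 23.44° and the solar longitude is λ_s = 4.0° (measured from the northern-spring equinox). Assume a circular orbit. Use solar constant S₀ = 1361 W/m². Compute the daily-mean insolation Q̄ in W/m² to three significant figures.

Solar declination: sin δ = sin ε · sin λ_s = sin 23.44° × sin 4.0° = 0.02775, so δ = +1.590°.
cos H₀ = −tan(+55.2°) tan(+1.590°) = -0.0399, H₀ = 1.6107 rad.
Bracket: H₀ sin φ sin δ + cos φ cos δ sin H₀ = 1.6107×0.82115×0.02775 + 0.57071×0.99961×0.99920 = 0.036703 + 0.570031 = 0.606734.
Q̄ = (S₀/π) × [bracket] = (1361/π) × 0.606734 = 262.8 W/m².

Q̄ ≈ 263 W/m²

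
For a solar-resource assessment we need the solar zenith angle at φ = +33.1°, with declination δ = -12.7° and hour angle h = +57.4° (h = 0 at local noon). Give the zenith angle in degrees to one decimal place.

cos θ_z = sin φ sin δ + cos φ cos δ cos h = -0.120058 + 0.440296 = 0.320238.
θ_z = arccos(0.320238) = 71.3°.

θ_z = 71.3°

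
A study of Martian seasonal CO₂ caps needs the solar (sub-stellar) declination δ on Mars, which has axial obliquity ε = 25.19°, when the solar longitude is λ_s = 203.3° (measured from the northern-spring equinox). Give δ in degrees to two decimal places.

sin δ = sin ε · sin λ_s = sin 25.19° × sin 203.3° = -0.168353.
δ = arcsin(-0.168353) = -9.69°.

δ = -9.69°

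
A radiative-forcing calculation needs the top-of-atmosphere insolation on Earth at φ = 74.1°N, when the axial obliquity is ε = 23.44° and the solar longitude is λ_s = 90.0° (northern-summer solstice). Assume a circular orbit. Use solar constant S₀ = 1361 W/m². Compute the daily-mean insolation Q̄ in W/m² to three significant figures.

Q̄ ≈ 521 W/m²

Solar declination: sin δ = sin ε · sin λ_s = sin 23.44° × sin 90.0° = 0.39779, so δ = +23.440°.
cos H₀ = −tan(+74.1°) tan(+23.440°) = -1.5221 ≤ −1 ⇒ polar day, H₀ = π.
Bracket: H₀ sin φ sin δ + cos φ cos δ sin H₀ = 3.1416×0.96174×0.39779 + 0.27396×0.91748×0.00000 = 1.201884 + 0.000000 = 1.201884.
Q̄ = (S₀/π) × [bracket] = (1361/π) × 1.201884 = 520.7 W/m².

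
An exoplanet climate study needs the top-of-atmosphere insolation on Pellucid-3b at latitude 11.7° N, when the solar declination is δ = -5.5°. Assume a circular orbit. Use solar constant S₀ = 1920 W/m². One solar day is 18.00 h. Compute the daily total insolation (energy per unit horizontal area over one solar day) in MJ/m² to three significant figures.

cos H₀ = −tan(+11.7°) tan(-5.500°) = 0.0199, H₀ = 1.5509 rad.
Bracket: H₀ sin φ sin δ + cos φ cos δ sin H₀ = 1.5509×0.20279×-0.09585 + 0.97922×0.99540×0.99980 = -0.030145 + 0.974521 = 0.944376.
Q̄ = (S₀/π) × [bracket] = (1920/π) × 0.944376 = 577.16 W/m².
Daily total = Q̄ × 18.00 h × 3600 s/h = 577.16 × 18.00 × 3600 / 10⁶ = 37.40 MJ/m².

37.4 MJ/m²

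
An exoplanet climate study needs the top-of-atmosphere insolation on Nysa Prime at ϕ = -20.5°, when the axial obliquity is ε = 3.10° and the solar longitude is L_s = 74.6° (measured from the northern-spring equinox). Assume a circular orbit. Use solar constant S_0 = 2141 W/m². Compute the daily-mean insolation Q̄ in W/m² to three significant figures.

Solar declination: sin δ = sin ε · sin L_s = sin 3.10° × sin 74.6° = 0.05214, so δ = +2.989°.
cos h₀ = −tan(-20.5°) tan(+2.989°) = 0.0195, h₀ = 1.5513 rad.
Bracket: h₀ sin ϕ sin δ + cos ϕ cos δ sin h₀ = 1.5513×-0.35021×0.05214 + 0.93667×0.99864×0.99981 = -0.028327 + 0.935218 = 0.906891.
Q̄ = (S_0/π) × [bracket] = (2141/π) × 0.906891 = 618.0 W/m².

Q̄ ≈ 618 W/m²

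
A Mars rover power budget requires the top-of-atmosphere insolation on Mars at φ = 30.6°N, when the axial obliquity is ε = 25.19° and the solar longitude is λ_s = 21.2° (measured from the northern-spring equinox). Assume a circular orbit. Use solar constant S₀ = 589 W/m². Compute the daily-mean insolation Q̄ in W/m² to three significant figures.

Solar declination: sin δ = sin ε · sin λ_s = sin 25.19° × sin 21.2° = 0.15392, so δ = +8.854°.
cos H₀ = −tan(+30.6°) tan(+8.854°) = -0.0921, H₀ = 1.6631 rad.
Bracket: H₀ sin φ sin δ + cos φ cos δ sin H₀ = 1.6631×0.50904×0.15392 + 0.86074×0.98808×0.99575 = 0.130306 + 0.846865 = 0.977171.
Q̄ = (S₀/π) × [bracket] = (589/π) × 0.977171 = 183.2 W/m².

Q̄ ≈ 183 W/m²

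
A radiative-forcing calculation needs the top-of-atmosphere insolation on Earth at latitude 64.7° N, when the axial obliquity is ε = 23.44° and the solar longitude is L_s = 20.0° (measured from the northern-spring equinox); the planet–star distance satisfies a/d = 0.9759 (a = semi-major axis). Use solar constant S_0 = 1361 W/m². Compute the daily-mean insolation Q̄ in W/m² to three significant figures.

Solar declination: sin δ = sin ε · sin L_s = sin 23.44° × sin 20.0° = 0.13605, so δ = +7.819°.
cos h₀ = −tan(+64.7°) tan(+7.819°) = -0.2905, h₀ = 1.8656 rad.
Bracket: h₀ sin ϕ sin δ + cos ϕ cos δ sin h₀ = 1.8656×0.90408×0.13605 + 0.42736×0.99070×0.95687 = 0.229469 + 0.405125 = 0.634594.
Inverse-square distance factor (a/d)² = 0.9759² = 0.952381.
Q̄ = (S_0/π) × 0.952381 × [bracket] = (1361/π) × 0.952381 × 0.634594 = 261.8 W/m².

Q̄ ≈ 262 W/m²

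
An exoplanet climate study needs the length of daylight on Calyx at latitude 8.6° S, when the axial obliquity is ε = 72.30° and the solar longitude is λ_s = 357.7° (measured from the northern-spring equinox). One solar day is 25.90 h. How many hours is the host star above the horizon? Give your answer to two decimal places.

13.00 h

Solar declination: sin δ = sin ε · sin λ_s = sin 72.30° × sin 357.7° = -0.03823, so δ = -2.191°.
cos H₀ = −tan φ · tan δ = −tan(-8.6°) × tan(-2.191°) = -0.0058, so H₀ = 1.5766 rad = 90.33°.
Daylight = 2H₀/(2π) × 25.90 h = (1.5766/π) × 25.90 = 13.00 h.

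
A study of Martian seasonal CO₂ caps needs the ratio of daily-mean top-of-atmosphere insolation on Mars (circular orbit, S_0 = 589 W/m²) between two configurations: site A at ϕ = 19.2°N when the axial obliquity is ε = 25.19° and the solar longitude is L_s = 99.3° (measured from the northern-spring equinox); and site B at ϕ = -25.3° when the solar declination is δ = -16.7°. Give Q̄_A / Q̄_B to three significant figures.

— Configuration A (ϕ=+19.2°):
Solar declination: sin δ = sin ε · sin L_s = sin 25.19° × sin 99.3° = 0.42003, so δ = +24.836°.
cos h₀ = −tan(+19.2°) tan(+24.836°) = -0.1612, h₀ = 1.7327 rad.
Bracket: h₀ sin ϕ sin δ + cos ϕ cos δ sin h₀ = 1.7327×0.32887×0.42003 + 0.94438×0.90751×0.98693 = 0.239347 + 0.845833 = 1.085180.
Q̄ = (S_0/π) × [bracket] = (589/π) × 1.085180 = 203.45 W/m².
— Configuration B (ϕ=-25.3°):
cos h₀ = −tan(-25.3°) tan(-16.700°) = -0.1418, h₀ = 1.7131 rad.
Bracket: h₀ sin ϕ sin δ + cos ϕ cos δ sin h₀ = 1.7131×-0.42736×-0.28736 + 0.90408×0.95782×0.98989 = 0.210379 + 0.857191 = 1.067570.
Q̄ = (S_0/π) × [bracket] = (589/π) × 1.067570 = 200.15 W/m².
Ratio Q̄_A / Q̄_B = 203.45 / 200.15 = 1.016.

Q̄_A / Q̄_B ≈ 1.02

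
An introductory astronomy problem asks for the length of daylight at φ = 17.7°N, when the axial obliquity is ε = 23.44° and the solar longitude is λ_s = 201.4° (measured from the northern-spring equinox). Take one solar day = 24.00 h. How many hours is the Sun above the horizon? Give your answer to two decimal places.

Solar declination: sin δ = sin ε · sin λ_s = sin 23.44° × sin 201.4° = -0.14514, so δ = -8.346°.
cos H₀ = −tan φ · tan δ = −tan(+17.7°) × tan(-8.346°) = 0.0468, so H₀ = 1.5240 rad = 87.32°.
Daylight = 2H₀/(2π) × 24.00 h = (1.5240/π) × 24.00 = 11.64 h.

11.64 h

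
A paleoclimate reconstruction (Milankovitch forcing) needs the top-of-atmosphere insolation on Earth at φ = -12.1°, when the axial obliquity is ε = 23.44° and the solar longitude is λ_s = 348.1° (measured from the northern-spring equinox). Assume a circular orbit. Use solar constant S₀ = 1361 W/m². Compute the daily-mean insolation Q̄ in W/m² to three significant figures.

Solar declination: sin δ = sin ε · sin λ_s = sin 23.44° × sin 348.1° = -0.08203, so δ = -4.705°.
cos H₀ = −tan(-12.1°) tan(-4.705°) = -0.0176, H₀ = 1.5884 rad.
Bracket: H₀ sin φ sin δ + cos φ cos δ sin H₀ = 1.5884×-0.20962×-0.08203 + 0.97778×0.99663×0.99984 = 0.027313 + 0.974329 = 1.001642.
Q̄ = (S₀/π) × [bracket] = (1361/π) × 1.001642 = 433.9 W/m².

Q̄ ≈ 434 W/m²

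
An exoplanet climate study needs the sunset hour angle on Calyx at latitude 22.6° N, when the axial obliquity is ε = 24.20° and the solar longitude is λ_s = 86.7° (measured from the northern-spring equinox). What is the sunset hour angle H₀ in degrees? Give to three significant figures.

H₀ = 101°

Solar declination: sin δ = sin ε · sin λ_s = sin 24.20° × sin 86.7° = 0.40924, so δ = +24.157°.
cos H₀ = −tan φ · tan δ = −tan(+22.6°) × tan(+24.157°) = -0.1867, so H₀ = 1.7586 rad = 100.76°.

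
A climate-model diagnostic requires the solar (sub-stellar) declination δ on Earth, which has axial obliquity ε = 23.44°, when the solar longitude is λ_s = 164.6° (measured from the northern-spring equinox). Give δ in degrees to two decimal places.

sin δ = sin ε · sin λ_s = sin 23.44° × sin 164.6° = 0.105635.
δ = arcsin(0.105635) = +6.06°.

δ = +6.06°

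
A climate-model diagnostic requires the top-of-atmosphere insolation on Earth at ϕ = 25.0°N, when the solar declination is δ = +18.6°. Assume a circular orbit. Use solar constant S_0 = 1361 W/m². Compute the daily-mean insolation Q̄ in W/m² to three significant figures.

Q̄ ≈ 468 W/m²

cos h₀ = −tan(+25.0°) tan(+18.600°) = -0.1569, h₀ = 1.7284 rad.
Bracket: h₀ sin ϕ sin δ + cos ϕ cos δ sin h₀ = 1.7284×0.42262×0.31896 + 0.90631×0.94777×0.98761 = 0.232986 + 0.848331 = 1.081317.
Q̄ = (S_0/π) × [bracket] = (1361/π) × 1.081317 = 468.4 W/m².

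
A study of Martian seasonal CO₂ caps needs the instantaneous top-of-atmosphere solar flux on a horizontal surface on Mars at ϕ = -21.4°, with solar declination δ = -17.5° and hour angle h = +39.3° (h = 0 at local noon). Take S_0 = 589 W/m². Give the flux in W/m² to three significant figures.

cos θ_z = sin ϕ sin δ + cos ϕ cos δ cos h = 0.109721 + 0.687142 = 0.796863.
Flux = S_0 · cos θ_z = 589 × 0.796863 = 469.4 W/m².

469 W/m²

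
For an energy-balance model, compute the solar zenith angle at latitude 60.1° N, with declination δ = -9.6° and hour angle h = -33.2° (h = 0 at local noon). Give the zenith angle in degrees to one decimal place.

cos θ_z = sin φ sin δ + cos φ cos δ cos h = -0.144571 + 0.411275 = 0.266704.
θ_z = arccos(0.266704) = 74.5°.

θ_z = 74.5°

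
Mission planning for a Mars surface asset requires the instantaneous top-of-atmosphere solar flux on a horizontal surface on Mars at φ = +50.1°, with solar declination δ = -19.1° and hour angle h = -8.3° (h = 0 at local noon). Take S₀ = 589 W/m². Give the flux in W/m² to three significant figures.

205 W/m²

cos θ_z = sin φ sin δ + cos φ cos δ cos h = -0.251030 + 0.599788 = 0.348758.
Flux = S₀ · cos θ_z = 589 × 0.348758 = 205.4 W/m².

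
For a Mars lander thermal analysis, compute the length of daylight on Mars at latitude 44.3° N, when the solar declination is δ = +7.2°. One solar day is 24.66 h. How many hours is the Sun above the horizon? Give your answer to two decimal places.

13.30 h

cos H₀ = −tan φ · tan δ = −tan(+44.3°) × tan(+7.200°) = -0.1233, so H₀ = 1.6944 rad = 97.08°.
Daylight = 2H₀/(2π) × 24.66 h = (1.6944/π) × 24.66 = 13.30 h.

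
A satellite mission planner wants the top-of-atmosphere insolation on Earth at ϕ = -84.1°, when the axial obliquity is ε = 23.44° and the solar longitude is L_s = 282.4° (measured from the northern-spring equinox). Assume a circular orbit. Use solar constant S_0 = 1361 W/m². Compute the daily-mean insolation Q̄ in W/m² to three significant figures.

Q̄ ≈ 526 W/m²

Solar declination: sin δ = sin ε · sin L_s = sin 23.44° × sin 282.4° = -0.38851, so δ = -22.862°.
cos h₀ = −tan(-84.1°) tan(-22.862°) = -4.0800 ≤ −1 ⇒ polar day, h₀ = π.
Bracket: h₀ sin ϕ sin δ + cos ϕ cos δ sin h₀ = 3.1416×-0.99470×-0.38851 + 0.10279×0.92144×0.00000 = 1.214074 + 0.000000 = 1.214074.
Q̄ = (S_0/π) × [bracket] = (1361/π) × 1.214074 = 526.0 W/m².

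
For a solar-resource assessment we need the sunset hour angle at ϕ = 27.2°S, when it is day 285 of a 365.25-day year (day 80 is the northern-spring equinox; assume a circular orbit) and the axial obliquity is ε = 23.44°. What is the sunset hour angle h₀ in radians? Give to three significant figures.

Solar longitude: L_s = 360° × (285 − 80)/365.25 = 202.053°.
sin δ = sin 23.44° × sin 202.053° = -0.14936, so δ = -8.590°.
cos h₀ = −tan ϕ · tan δ = −tan(-27.2°) × tan(-8.590°) = -0.0776, so h₀ = 1.6485 rad = 94.45°.

h₀ = 1.65 rad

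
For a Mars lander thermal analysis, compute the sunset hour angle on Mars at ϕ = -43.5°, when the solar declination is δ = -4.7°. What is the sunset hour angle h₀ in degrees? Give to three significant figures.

h₀ = 94.5°

cos h₀ = −tan ϕ · tan δ = −tan(-43.5°) × tan(-4.700°) = -0.0780, so h₀ = 1.6489 rad = 94.47°.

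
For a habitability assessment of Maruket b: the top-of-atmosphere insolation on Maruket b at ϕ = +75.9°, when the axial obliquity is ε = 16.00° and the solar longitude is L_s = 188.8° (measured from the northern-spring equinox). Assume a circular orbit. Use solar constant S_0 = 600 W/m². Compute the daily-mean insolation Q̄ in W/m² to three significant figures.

Solar declination: sin δ = sin ε · sin L_s = sin 16.00° × sin 188.8° = -0.04217, so δ = -2.417°.
cos h₀ = −tan(+75.9°) tan(-2.417°) = 0.1680, h₀ = 1.4020 rad.
Bracket: h₀ sin ϕ sin δ + cos ϕ cos δ sin h₀ = 1.4020×0.96987×-0.04217 + 0.24362×0.99911×0.98578 = -0.057341 + 0.239942 = 0.182601.
Q̄ = (S_0/π) × [bracket] = (600/π) × 0.182601 = 34.87 W/m².

Q̄ ≈ 34.9 W/m²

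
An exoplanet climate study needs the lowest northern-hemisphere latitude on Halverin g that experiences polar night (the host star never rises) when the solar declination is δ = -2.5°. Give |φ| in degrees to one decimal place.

|φ| = 87.5°

Polar night requires cos H₀ = −tan φ tan δ ≥ 1, i.e. tan φ tan δ ≤ −1.
The boundary is |tan φ| · |tan δ| = 1, so |φ| = 90° − |δ| = 90° − 2.5° = 87.5° in the northern hemisphere.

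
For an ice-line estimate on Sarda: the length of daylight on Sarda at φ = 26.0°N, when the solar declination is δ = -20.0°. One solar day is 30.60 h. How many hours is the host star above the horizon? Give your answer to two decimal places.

13.56 h

cos H₀ = −tan φ · tan δ = −tan(+26.0°) × tan(-20.000°) = 0.1775, so H₀ = 1.3923 rad = 79.77°.
Daylight = 2H₀/(2π) × 30.60 h = (1.3923/π) × 30.60 = 13.56 h.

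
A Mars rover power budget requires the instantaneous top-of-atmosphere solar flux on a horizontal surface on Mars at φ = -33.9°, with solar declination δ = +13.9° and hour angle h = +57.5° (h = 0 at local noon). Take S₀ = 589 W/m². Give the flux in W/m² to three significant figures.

cos θ_z = sin φ sin δ + cos φ cos δ cos h = -0.133986 + 0.432906 = 0.298920.
Flux = S₀ · cos θ_z = 589 × 0.298920 = 176.1 W/m².

176 W/m²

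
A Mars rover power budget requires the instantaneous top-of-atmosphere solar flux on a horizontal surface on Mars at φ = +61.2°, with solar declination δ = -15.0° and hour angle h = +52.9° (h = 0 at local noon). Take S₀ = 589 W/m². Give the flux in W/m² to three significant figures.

31.7 W/m²

cos θ_z = sin φ sin δ + cos φ cos δ cos h = -0.226805 + 0.280696 = 0.053891.
Flux = S₀ · cos θ_z = 589 × 0.053891 = 31.74 W/m².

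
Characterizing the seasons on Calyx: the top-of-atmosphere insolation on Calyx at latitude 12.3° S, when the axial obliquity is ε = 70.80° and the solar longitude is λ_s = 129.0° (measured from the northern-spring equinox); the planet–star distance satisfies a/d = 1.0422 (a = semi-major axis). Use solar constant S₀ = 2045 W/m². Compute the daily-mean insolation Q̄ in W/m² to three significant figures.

Solar declination: sin δ = sin ε · sin λ_s = sin 70.80° × sin 129.0° = 0.73392, so δ = +47.216°.
cos H₀ = −tan(-12.3°) tan(+47.216°) = 0.2356, H₀ = 1.3330 rad.
Bracket: H₀ sin φ sin δ + cos φ cos δ sin H₀ = 1.3330×-0.21303×0.73392 + 0.97705×0.67924×0.97185 = -0.208411 + 0.644970 = 0.436559.
Inverse-square distance factor (a/d)² = 1.0422² = 1.086181.
Q̄ = (S₀/π) × 1.086181 × [bracket] = (2045/π) × 1.086181 × 0.436559 = 308.7 W/m².

Q̄ ≈ 309 W/m²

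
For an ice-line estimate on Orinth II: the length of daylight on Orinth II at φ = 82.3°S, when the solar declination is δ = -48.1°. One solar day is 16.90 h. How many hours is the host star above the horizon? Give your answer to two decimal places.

Sunrise equation: cos H₀ = −tan φ · tan δ = -8.2432 ≤ −1, so the host star never sets (polar day) and H₀ = π.
Daylight = 2H₀/(2π) × 16.90 h = (3.1416/π) × 16.90 = 16.90 h.

16.90 h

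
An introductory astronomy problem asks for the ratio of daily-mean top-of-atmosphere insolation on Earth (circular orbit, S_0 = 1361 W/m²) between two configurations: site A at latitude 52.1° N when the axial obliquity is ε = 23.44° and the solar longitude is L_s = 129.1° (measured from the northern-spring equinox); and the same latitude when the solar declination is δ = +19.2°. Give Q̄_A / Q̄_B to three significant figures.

— Configuration A (ϕ=+52.1°):
Solar declination: sin δ = sin ε · sin L_s = sin 23.44° × sin 129.1° = 0.30870, so δ = +17.981°.
cos h₀ = −tan(+52.1°) tan(+17.981°) = -0.4169, h₀ = 2.0008 rad.
Bracket: h₀ sin ϕ sin δ + cos ϕ cos δ sin h₀ = 2.0008×0.78908×0.30870 + 0.61429×0.95116×0.90895 = 0.487373 + 0.531089 = 1.018462.
Q̄ = (S_0/π) × [bracket] = (1361/π) × 1.018462 = 441.22 W/m².
— Configuration B (ϕ=+52.1°):
cos h₀ = −tan(+52.1°) tan(+19.200°) = -0.4473, h₀ = 2.0346 rad.
Bracket: h₀ sin ϕ sin δ + cos ϕ cos δ sin h₀ = 2.0346×0.78908×0.32887 + 0.61429×0.94438×0.89437 = 0.527988 + 0.518845 = 1.046833.
Q̄ = (S_0/π) × [bracket] = (1361/π) × 1.046833 = 453.51 W/m².
Ratio Q̄_A / Q̄_B = 441.22 / 453.51 = 0.9729.

Q̄_A / Q̄_B ≈ 0.973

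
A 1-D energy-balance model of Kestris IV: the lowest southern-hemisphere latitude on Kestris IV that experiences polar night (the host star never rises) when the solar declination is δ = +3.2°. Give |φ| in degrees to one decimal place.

|φ| = 86.8°

Polar night requires cos H₀ = −tan φ tan δ ≥ 1, i.e. tan φ tan δ ≤ −1.
The boundary is |tan φ| · |tan δ| = 1, so |φ| = 90° − |δ| = 90° − 3.2° = 86.8° in the southern hemisphere.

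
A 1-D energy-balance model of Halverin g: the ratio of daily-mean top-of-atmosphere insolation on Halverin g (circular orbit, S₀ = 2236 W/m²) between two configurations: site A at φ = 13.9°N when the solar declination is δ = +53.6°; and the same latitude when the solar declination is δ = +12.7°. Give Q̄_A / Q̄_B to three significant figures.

Q̄_A / Q̄_B ≈ 0.885

— Configuration A (φ=+13.9°):
cos H₀ = −tan(+13.9°) tan(+53.600°) = -0.3357, H₀ = 1.9131 rad.
Bracket: H₀ sin φ sin δ + cos φ cos δ sin H₀ = 1.9131×0.24023×0.80489 + 0.97072×0.59342×0.94198 = 0.369915 + 0.542623 = 0.912538.
Q̄ = (S₀/π) × [bracket] = (2236/π) × 0.912538 = 649.49 W/m².
— Configuration B (φ=+13.9°):
cos H₀ = −tan(+13.9°) tan(+12.700°) = -0.0558, H₀ = 1.6266 rad.
Bracket: H₀ sin φ sin δ + cos φ cos δ sin H₀ = 1.6266×0.24023×0.21985 + 0.97072×0.97553×0.99844 = 0.085908 + 0.945489 = 1.031397.
Q̄ = (S₀/π) × [bracket] = (2236/π) × 1.031397 = 734.09 W/m².
Ratio Q̄_A / Q̄_B = 649.49 / 734.09 = 0.8848.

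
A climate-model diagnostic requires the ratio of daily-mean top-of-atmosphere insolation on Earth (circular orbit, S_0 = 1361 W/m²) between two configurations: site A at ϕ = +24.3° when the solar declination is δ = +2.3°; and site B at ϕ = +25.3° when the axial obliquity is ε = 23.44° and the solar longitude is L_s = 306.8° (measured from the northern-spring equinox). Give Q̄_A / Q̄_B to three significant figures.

Q̄_A / Q̄_B ≈ 1.43

— Configuration A (ϕ=+24.3°):
cos h₀ = −tan(+24.3°) tan(+2.300°) = -0.0181, h₀ = 1.5889 rad.
Bracket: h₀ sin ϕ sin δ + cos ϕ cos δ sin h₀ = 1.5889×0.41151×0.04013 + 0.91140×0.99919×0.99984 = 0.026239 + 0.910516 = 0.936755.
Q̄ = (S_0/π) × [bracket] = (1361/π) × 0.936755 = 405.82 W/m².
— Configuration B (ϕ=+25.3°):
Solar declination: sin δ = sin ε · sin L_s = sin 23.44° × sin 306.8° = -0.31852, so δ = -18.574°.
cos h₀ = −tan(+25.3°) tan(-18.574°) = 0.1588, h₀ = 1.4113 rad.
Bracket: h₀ sin ϕ sin δ + cos ϕ cos δ sin h₀ = 1.4113×0.42736×-0.31852 + 0.90408×0.94792×0.98730 = -0.192110 + 0.846112 = 0.654002.
Q̄ = (S_0/π) × [bracket] = (1361/π) × 0.654002 = 283.33 W/m².
Ratio Q̄_A / Q̄_B = 405.82 / 283.33 = 1.432.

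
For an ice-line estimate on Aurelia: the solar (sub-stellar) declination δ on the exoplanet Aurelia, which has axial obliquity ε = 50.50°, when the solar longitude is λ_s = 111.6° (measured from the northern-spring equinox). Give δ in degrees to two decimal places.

sin δ = sin ε · sin λ_s = sin 50.50° × sin 111.6° = 0.717438.
δ = arcsin(0.717438) = +45.84°.

δ = +45.84°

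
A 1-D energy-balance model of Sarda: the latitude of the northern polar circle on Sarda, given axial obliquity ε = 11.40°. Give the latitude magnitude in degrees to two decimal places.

78.60°

The polar circle is the lowest latitude that experiences at least one full rotation of continuous daylight at the northern-summer solstice; it lies at |ϕ| = 90° − ε = 90° − 11.40° = 78.60°.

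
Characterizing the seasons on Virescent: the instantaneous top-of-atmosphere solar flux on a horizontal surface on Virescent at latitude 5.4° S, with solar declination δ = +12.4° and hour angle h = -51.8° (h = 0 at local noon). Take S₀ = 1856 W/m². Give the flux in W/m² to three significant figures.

1.08e+03 W/m²

cos θ_z = sin φ sin δ + cos φ cos δ cos h = -0.020208 + 0.601302 = 0.581094.
Flux = S₀ · cos θ_z = 1856 × 0.581094 = 1079 W/m².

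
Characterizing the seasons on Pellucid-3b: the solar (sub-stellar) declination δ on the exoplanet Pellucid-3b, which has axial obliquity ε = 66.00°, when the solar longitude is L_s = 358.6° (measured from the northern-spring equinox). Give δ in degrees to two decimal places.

sin δ = sin ε · sin L_s = sin 66.00° × sin 358.6° = -0.022320.
δ = arcsin(-0.022320) = -1.28°.

δ = -1.28°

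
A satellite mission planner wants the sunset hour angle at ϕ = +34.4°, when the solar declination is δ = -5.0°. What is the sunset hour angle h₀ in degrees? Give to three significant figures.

h₀ = 86.6°

cos h₀ = −tan ϕ · tan δ = −tan(+34.4°) × tan(-5.000°) = 0.0599, so h₀ = 1.5109 rad = 86.57°.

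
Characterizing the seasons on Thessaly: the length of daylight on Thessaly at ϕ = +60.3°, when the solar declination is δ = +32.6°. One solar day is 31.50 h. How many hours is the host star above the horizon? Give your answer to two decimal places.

31.50 h

Sunrise equation: cos h₀ = −tan ϕ · tan δ = -1.1212 ≤ −1, so the host star never sets (polar day) and h₀ = π.
Daylight = 2h₀/(2π) × 31.50 h = (3.1416/π) × 31.50 = 31.50 h.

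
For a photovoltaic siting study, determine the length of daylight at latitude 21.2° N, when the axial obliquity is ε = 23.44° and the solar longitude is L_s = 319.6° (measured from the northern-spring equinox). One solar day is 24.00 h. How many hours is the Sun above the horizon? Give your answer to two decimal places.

11.21 h

Solar declination: sin δ = sin ε · sin L_s = sin 23.44° × sin 319.6° = -0.25781, so δ = -14.940°.
cos h₀ = −tan ϕ · tan δ = −tan(+21.2°) × tan(-14.940°) = 0.1035, so h₀ = 1.4671 rad = 84.06°.
Daylight = 2h₀/(2π) × 24.00 h = (1.4671/π) × 24.00 = 11.21 h.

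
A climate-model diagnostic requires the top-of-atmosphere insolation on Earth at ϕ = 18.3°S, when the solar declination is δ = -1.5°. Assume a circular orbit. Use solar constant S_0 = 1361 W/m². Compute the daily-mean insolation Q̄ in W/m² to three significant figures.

cos h₀ = −tan(-18.3°) tan(-1.500°) = -0.0087, h₀ = 1.5795 rad.
Bracket: h₀ sin ϕ sin δ + cos ϕ cos δ sin h₀ = 1.5795×-0.31399×-0.02618 + 0.94943×0.99966×0.99996 = 0.012984 + 0.949069 = 0.962053.
Q̄ = (S_0/π) × [bracket] = (1361/π) × 0.962053 = 416.8 W/m².

Q̄ ≈ 417 W/m²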